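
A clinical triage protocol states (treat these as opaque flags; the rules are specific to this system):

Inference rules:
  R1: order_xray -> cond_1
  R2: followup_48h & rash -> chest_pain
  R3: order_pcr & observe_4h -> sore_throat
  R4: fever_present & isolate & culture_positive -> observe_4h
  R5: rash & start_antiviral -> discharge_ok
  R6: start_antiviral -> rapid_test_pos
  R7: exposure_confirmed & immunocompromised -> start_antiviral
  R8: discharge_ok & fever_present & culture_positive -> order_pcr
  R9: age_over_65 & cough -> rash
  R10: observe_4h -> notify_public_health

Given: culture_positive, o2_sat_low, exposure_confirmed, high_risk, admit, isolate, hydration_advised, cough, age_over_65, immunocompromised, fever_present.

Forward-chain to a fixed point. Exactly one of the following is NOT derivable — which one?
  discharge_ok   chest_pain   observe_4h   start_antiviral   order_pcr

chest_pain

Round 1 fires R4, R7, R9, giving observe_4h, start_antiviral, rash.
Round 2 fires R5, R6, R10, giving discharge_ok, rapid_test_pos, notify_public_health.
Round 3 fires R8, giving order_pcr.
Round 4 fires R3, giving sore_throat.
Derived: start_antiviral (round 1), order_pcr (round 3), discharge_ok (round 2), observe_4h (round 1). chest_pain never appears in any round.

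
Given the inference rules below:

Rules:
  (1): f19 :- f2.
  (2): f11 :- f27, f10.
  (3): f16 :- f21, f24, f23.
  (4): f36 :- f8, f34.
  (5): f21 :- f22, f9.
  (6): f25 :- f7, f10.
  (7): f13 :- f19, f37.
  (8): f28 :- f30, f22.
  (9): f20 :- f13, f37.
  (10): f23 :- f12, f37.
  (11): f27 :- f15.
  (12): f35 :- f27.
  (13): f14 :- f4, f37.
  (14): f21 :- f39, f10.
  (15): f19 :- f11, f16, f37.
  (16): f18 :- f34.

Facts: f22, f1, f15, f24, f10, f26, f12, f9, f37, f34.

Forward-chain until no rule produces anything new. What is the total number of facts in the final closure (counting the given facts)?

20

Round 1 fires (5), (10), (11), (16), giving f21, f23, f27, f18.
Round 2 fires (2), (3), (12), giving f11, f16, f35.
Round 3 fires (15), giving f19.
Round 4 fires (7), giving f13.
Round 5 fires (9), giving f20.
Closure: {f1, f10, f11, f12, f13, f15, f16, f18, f19, f20, f21, f22, f23, f24, f26, f27, f34, f35, f37, f9} — 20 facts.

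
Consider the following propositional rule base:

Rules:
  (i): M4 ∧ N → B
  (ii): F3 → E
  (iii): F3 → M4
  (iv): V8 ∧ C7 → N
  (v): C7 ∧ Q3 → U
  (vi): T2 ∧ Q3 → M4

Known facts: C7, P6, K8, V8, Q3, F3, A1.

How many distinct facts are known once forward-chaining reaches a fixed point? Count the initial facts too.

12

Round 1 — (ii), (iii), (iv), (v), derive E, M4, N, U.
Round 2 — (i), derive B.
Closure: {A1, B, C7, E, F3, K8, M4, N, P6, Q3, U, V8} — 12 facts.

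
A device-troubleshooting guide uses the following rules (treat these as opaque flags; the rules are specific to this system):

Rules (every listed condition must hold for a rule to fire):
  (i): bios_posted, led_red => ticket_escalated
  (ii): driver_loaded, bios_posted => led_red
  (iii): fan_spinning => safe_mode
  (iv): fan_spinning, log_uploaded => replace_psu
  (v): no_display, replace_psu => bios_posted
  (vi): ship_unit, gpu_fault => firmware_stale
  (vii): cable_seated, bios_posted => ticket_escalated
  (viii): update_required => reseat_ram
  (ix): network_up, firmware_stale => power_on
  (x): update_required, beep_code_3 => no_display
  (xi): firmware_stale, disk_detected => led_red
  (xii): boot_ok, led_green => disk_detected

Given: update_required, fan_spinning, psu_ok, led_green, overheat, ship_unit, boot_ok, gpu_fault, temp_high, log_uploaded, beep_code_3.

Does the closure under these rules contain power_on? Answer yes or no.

no

Round 1 — (iii), (iv), (vi), (viii), (x), (xii), derive safe_mode, replace_psu, firmware_stale, reseat_ram, no_display, disk_detected.
Round 2 — (v), (xi), derive bios_posted, led_red.
Round 3 — (i), derive ticket_escalated.
Fixed point reached. power_on is concluded only by (ix); (ix) needs network_up (never derived).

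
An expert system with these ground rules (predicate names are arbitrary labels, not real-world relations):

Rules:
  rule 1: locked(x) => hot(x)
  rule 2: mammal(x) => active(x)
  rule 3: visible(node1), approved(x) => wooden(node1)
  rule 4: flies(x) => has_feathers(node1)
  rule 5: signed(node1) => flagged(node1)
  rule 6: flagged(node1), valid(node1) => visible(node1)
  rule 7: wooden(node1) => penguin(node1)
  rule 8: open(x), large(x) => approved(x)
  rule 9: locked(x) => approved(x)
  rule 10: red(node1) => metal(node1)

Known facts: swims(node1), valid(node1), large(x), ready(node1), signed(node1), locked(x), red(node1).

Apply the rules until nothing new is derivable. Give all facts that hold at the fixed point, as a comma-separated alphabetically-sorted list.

Round 1 fires rule 1, rule 5, rule 9, rule 10, giving hot(x), flagged(node1), approved(x), metal(node1).
Round 2 fires rule 6, giving visible(node1).
Round 3 fires rule 3, giving wooden(node1).
Round 4 fires rule 7, giving penguin(node1).

approved(x), flagged(node1), hot(x), large(x), locked(x), metal(node1), penguin(node1), ready(node1), red(node1), signed(node1), swims(node1), valid(node1), visible(node1), wooden(node1)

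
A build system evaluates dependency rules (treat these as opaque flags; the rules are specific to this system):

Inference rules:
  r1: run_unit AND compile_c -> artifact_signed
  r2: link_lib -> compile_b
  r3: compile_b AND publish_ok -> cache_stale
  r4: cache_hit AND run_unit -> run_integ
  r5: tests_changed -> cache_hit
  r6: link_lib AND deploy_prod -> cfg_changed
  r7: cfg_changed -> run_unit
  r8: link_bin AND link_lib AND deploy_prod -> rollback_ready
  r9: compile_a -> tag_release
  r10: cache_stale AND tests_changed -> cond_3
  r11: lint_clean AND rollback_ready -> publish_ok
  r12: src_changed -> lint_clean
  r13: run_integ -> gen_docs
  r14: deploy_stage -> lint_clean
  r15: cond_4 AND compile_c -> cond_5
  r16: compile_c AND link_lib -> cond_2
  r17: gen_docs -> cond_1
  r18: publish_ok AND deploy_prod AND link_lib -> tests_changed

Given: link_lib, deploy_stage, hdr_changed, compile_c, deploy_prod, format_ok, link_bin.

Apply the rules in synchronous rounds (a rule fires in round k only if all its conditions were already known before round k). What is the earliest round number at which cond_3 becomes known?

4

Round 1 fires r2, r6, r8, r14, r16, giving compile_b, cfg_changed, rollback_ready, lint_clean, cond_2.
Round 2 fires r7, r11, giving run_unit, publish_ok.
Round 3 fires r1, r3, r18, giving artifact_signed, cache_stale, tests_changed.
Round 4 fires r5, r10, giving cache_hit, cond_3.
cond_3 first appears in round 4.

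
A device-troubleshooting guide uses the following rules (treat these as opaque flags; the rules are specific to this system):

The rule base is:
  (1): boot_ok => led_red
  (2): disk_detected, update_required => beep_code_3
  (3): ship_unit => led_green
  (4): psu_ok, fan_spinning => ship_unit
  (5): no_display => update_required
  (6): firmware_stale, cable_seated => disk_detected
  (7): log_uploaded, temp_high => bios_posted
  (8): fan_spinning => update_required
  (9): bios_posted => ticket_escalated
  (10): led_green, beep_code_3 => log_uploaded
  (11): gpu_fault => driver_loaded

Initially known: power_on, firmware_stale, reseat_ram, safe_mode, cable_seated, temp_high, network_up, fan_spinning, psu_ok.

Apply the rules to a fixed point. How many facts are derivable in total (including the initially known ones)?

17

Round 1 fires (4), (6), (8), giving ship_unit, disk_detected, update_required.
Round 2 fires (2), (3), giving beep_code_3, led_green.
Round 3 fires (10), giving log_uploaded.
Round 4 fires (7), giving bios_posted.
Round 5 fires (9), giving ticket_escalated.
Closure: {beep_code_3, bios_posted, cable_seated, disk_detected, fan_spinning, firmware_stale, led_green, log_uploaded, network_up, power_on, psu_ok, reseat_ram, safe_mode, ship_unit, temp_high, ticket_escalated, update_required} — 17 facts.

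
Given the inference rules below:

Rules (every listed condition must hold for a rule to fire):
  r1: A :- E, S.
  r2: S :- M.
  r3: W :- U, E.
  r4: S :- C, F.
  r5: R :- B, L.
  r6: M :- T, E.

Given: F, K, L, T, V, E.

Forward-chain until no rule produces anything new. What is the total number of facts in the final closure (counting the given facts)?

9

Round 1 — r6, derive M.
Round 2 — r2, derive S.
Round 3 — r1, derive A.
Closure: {A, E, F, K, L, M, S, T, V} — 9 facts.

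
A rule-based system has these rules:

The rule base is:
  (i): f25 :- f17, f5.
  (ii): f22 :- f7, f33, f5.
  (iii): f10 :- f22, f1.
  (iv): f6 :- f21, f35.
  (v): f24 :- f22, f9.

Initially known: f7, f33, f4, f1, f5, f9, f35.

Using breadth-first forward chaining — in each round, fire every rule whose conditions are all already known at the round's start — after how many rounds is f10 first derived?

2

Round 1 — (ii), derive f22.
Round 2 — (iii), (v), derive f10, f24.
f10 first appears in round 2.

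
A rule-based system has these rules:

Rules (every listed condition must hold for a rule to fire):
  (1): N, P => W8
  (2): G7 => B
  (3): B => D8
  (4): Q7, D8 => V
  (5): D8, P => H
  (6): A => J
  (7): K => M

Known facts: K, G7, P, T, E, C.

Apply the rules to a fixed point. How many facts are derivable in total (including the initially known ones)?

Round 1: (2) [G7 => B]; (7) [K => M]. Adds B, M.
Round 2: (3) [B => D8]. Adds D8.
Round 3: (5) [D8, P => H]. Adds H.
Closure: {B, C, D8, E, G7, H, K, M, P, T} — 10 facts.

10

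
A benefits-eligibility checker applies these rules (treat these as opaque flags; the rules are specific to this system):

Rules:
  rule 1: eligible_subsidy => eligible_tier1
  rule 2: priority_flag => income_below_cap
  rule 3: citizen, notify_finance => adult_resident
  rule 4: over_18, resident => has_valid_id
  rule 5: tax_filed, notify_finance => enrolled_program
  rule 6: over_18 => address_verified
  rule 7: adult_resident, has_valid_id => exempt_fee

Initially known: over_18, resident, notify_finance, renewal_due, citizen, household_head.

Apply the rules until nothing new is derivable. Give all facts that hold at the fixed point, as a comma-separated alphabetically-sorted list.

address_verified, adult_resident, citizen, exempt_fee, has_valid_id, household_head, notify_finance, over_18, renewal_due, resident

Round 1 — rule 3, rule 4, rule 6, derive adult_resident, has_valid_id, address_verified.
Round 2 — rule 7, derive exempt_fee.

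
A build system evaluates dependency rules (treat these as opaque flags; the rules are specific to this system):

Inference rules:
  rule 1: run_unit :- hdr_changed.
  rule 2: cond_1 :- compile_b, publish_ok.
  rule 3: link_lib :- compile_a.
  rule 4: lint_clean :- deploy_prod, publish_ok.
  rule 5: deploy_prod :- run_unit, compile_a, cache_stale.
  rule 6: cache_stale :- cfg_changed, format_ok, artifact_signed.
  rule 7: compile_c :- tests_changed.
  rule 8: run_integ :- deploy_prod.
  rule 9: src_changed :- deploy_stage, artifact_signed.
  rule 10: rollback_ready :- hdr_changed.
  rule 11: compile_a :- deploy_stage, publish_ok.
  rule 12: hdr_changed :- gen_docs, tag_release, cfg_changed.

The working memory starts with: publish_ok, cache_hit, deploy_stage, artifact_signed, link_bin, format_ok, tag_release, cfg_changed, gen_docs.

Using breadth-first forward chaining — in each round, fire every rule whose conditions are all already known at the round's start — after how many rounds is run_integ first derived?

Round 1 — rule 6, rule 9, rule 11, rule 12, derive cache_stale, src_changed, compile_a, hdr_changed.
Round 2 — rule 1, rule 3, rule 10, derive run_unit, link_lib, rollback_ready.
Round 3 — rule 5, derive deploy_prod.
Round 4 — rule 4, rule 8, derive lint_clean, run_integ.
run_integ first appears in round 4.

4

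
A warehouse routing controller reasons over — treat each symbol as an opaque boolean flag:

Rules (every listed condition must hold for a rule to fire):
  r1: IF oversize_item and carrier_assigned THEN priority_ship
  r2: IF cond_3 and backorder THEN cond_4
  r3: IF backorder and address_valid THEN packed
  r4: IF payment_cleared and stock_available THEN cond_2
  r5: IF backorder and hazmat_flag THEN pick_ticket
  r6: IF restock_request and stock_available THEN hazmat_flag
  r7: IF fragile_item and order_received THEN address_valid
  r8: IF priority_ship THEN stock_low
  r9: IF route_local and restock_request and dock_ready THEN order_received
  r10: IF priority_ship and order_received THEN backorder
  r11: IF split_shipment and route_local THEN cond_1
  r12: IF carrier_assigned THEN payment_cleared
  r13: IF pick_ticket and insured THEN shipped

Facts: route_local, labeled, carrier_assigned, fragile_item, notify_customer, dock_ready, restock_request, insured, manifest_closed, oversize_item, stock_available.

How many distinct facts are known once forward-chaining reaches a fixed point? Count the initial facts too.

Round 1 fires r1, r6, r9, r12, giving priority_ship, hazmat_flag, order_received, payment_cleared.
Round 2 fires r4, r7, r8, r10, giving cond_2, address_valid, stock_low, backorder.
Round 3 fires r3, r5, giving packed, pick_ticket.
Round 4 fires r13, giving shipped.
Closure: {address_valid, backorder, carrier_assigned, cond_2, dock_ready, fragile_item, hazmat_flag, insured, labeled, manifest_closed, notify_customer, order_received, oversize_item, packed, payment_cleared, pick_ticket, priority_ship, restock_request, route_local, shipped, stock_available, stock_low} — 22 facts.

22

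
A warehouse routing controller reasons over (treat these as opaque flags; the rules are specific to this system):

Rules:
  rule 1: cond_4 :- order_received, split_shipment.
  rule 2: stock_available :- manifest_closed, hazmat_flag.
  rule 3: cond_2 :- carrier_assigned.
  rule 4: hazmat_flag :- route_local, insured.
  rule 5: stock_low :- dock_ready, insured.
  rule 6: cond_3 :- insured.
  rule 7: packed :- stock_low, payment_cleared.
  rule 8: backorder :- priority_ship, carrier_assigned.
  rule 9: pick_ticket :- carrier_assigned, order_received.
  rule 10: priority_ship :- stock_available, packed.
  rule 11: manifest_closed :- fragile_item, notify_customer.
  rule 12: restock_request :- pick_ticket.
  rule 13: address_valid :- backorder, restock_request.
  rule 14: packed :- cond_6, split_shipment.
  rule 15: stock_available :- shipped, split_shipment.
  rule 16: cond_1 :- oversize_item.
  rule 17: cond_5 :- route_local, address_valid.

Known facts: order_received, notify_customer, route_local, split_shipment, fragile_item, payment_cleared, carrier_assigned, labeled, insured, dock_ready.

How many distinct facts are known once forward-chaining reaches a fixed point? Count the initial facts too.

24

Round 1: rule 1 [cond_4 :- order_received, split_shipment.]; rule 3 [cond_2 :- carrier_assigned.]; rule 4 [hazmat_flag :- route_local, insured.]; rule 5 [stock_low :- dock_ready, insured.]; rule 6 [cond_3 :- insured.]; rule 9 [pick_ticket :- carrier_assigned, order_received.]; rule 11 [manifest_closed :- fragile_item, notify_customer.]. Adds cond_4, cond_2, hazmat_flag, stock_low, cond_3, pick_ticket, manifest_closed.
Round 2: rule 2 [stock_available :- manifest_closed, hazmat_flag.]; rule 7 [packed :- stock_low, payment_cleared.]; rule 12 [restock_request :- pick_ticket.]. Adds stock_available, packed, restock_request.
Round 3: rule 10 [priority_ship :- stock_available, packed.]. Adds priority_ship.
Round 4: rule 8 [backorder :- priority_ship, carrier_assigned.]. Adds backorder.
Round 5: rule 13 [address_valid :- backorder, restock_request.]. Adds address_valid.
Round 6: rule 17 [cond_5 :- route_local, address_valid.]. Adds cond_5.
Closure: {address_valid, backorder, carrier_assigned, cond_2, cond_3, cond_4, cond_5, dock_ready, fragile_item, hazmat_flag, insured, labeled, manifest_closed, notify_customer, order_received, packed, payment_cleared, pick_ticket, priority_ship, restock_request, route_local, split_shipment, stock_available, stock_low} — 24 facts.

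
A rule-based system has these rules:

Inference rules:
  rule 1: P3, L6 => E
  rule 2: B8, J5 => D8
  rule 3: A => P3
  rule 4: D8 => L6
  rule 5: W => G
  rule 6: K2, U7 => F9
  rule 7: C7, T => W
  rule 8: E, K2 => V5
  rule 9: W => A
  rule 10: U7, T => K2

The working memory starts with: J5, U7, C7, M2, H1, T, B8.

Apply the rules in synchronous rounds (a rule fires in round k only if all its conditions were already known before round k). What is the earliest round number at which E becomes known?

[1] rule 2 [B8, J5 => D8]; rule 7 [C7, T => W]; rule 10 [U7, T => K2]. ⇒ new: D8, W, K2.
[2] rule 4 [D8 => L6]; rule 5 [W => G]; rule 6 [K2, U7 => F9]; rule 9 [W => A]. ⇒ new: L6, G, F9, A.
[3] rule 3 [A => P3]. ⇒ new: P3.
[4] rule 1 [P3, L6 => E]. ⇒ new: E.
E first appears in round 4.

4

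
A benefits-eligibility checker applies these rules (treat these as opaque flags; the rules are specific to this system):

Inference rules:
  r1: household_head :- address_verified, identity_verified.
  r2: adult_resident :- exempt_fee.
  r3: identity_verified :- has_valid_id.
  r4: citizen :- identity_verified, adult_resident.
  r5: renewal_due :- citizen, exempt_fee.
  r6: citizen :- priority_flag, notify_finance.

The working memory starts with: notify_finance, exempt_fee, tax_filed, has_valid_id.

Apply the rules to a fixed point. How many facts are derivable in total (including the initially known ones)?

8

Round 1: r2 [adult_resident :- exempt_fee.]; r3 [identity_verified :- has_valid_id.]. Adds adult_resident, identity_verified.
Round 2: r4 [citizen :- identity_verified, adult_resident.]. Adds citizen.
Round 3: r5 [renewal_due :- citizen, exempt_fee.]. Adds renewal_due.
Closure: {adult_resident, citizen, exempt_fee, has_valid_id, identity_verified, notify_finance, renewal_due, tax_filed} — 8 facts.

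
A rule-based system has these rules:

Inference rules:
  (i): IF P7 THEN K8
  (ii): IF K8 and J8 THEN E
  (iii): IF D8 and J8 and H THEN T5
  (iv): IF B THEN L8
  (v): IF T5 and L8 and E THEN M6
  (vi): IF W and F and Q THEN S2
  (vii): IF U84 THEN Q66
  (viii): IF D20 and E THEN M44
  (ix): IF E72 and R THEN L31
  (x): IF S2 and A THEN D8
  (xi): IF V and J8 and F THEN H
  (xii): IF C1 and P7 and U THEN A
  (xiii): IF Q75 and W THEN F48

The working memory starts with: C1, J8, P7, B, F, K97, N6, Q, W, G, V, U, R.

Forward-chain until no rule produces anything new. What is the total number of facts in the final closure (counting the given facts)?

[1] (i) [IF P7 THEN K8]; (iv) [IF B THEN L8]; (vi) [IF W and F and Q THEN S2]; (xi) [IF V and J8 and F THEN H]; (xii) [IF C1 and P7 and U THEN A]. ⇒ new: K8, L8, S2, H, A.
[2] (ii) [IF K8 and J8 THEN E]; (x) [IF S2 and A THEN D8]. ⇒ new: E, D8.
[3] (iii) [IF D8 and J8 and H THEN T5]. ⇒ new: T5.
[4] (v) [IF T5 and L8 and E THEN M6]. ⇒ new: M6.
Closure: {A, B, C1, D8, E, F, G, H, J8, K8, K97, L8, M6, N6, P7, Q, R, S2, T5, U, V, W} — 22 facts.

22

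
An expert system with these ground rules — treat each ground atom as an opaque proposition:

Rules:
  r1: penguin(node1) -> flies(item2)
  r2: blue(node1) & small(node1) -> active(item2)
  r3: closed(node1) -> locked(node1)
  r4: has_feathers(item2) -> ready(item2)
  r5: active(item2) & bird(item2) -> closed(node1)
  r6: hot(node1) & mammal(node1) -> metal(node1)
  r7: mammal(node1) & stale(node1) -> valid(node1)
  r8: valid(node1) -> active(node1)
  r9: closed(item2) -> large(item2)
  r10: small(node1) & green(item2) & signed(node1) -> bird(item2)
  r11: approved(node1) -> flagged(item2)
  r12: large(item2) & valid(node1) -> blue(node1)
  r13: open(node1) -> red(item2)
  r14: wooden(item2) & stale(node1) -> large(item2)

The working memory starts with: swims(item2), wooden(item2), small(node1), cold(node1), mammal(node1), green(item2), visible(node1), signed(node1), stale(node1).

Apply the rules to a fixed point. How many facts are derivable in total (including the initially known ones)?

Round 1: r7 [mammal(node1) & stale(node1) -> valid(node1)]; r10 [small(node1) & green(item2) & signed(node1) -> bird(item2)]; r14 [wooden(item2) & stale(node1) -> large(item2)]. Adds valid(node1), bird(item2), large(item2).
Round 2: r8 [valid(node1) -> active(node1)]; r12 [large(item2) & valid(node1) -> blue(node1)]. Adds active(node1), blue(node1).
Round 3: r2 [blue(node1) & small(node1) -> active(item2)]. Adds active(item2).
Round 4: r5 [active(item2) & bird(item2) -> closed(node1)]. Adds closed(node1).
Round 5: r3 [closed(node1) -> locked(node1)]. Adds locked(node1).
Closure: {active(item2), active(node1), bird(item2), blue(node1), closed(node1), cold(node1), green(item2), large(item2), locked(node1), mammal(node1), signed(node1), small(node1), stale(node1), swims(item2), valid(node1), visible(node1), wooden(item2)} — 17 facts.

17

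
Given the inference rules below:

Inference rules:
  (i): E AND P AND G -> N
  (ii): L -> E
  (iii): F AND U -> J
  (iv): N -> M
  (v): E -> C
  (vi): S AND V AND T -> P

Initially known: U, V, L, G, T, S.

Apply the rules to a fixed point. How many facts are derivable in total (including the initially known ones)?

11

[1] (ii) [L -> E]; (vi) [S AND V AND T -> P]. ⇒ new: E, P.
[2] (i) [E AND P AND G -> N]; (v) [E -> C]. ⇒ new: N, C.
[3] (iv) [N -> M]. ⇒ new: M.
Closure: {C, E, G, L, M, N, P, S, T, U, V} — 11 facts.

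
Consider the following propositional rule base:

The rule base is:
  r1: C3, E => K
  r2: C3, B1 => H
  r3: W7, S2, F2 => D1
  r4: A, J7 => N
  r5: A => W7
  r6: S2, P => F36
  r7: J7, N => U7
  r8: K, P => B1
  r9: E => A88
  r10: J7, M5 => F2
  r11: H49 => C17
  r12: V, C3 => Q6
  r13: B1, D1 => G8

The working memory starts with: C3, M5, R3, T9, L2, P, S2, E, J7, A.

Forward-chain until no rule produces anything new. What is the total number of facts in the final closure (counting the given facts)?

21

Round 1 — r1, r4, r5, r6, r9, r10, derive K, N, W7, F36, A88, F2.
Round 2 — r3, r7, r8, derive D1, U7, B1.
Round 3 — r2, r13, derive H, G8.
Closure: {A, A88, B1, C3, D1, E, F2, F36, G8, H, J7, K, L2, M5, N, P, R3, S2, T9, U7, W7} — 21 facts.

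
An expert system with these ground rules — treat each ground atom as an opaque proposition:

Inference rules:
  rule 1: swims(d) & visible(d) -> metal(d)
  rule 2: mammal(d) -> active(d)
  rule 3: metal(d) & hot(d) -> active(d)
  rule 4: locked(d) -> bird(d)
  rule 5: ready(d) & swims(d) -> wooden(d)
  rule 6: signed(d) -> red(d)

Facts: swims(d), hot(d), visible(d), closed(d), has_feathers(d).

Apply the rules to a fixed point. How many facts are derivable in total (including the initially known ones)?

7

Round 1 — rule 1, derive metal(d).
Round 2 — rule 3, derive active(d).
Closure: {active(d), closed(d), has_feathers(d), hot(d), metal(d), swims(d), visible(d)} — 7 facts.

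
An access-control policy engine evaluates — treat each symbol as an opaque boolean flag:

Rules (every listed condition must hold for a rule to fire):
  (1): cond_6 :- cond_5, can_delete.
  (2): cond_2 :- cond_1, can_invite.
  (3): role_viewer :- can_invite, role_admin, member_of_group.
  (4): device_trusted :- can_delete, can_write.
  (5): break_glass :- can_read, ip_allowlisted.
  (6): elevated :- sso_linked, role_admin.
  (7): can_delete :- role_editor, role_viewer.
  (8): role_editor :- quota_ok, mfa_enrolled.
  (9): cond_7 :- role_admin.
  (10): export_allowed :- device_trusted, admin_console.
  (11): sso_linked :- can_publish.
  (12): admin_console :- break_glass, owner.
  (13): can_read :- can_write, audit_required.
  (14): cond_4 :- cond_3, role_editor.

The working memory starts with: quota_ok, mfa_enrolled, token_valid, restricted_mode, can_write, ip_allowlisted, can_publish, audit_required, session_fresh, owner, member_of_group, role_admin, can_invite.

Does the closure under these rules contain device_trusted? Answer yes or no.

Round 1 — (3), (8), (9), (11), (13), derive role_viewer, role_editor, cond_7, sso_linked, can_read.
Round 2 — (5), (6), (7), derive break_glass, elevated, can_delete.
Round 3 — (4), (12), derive device_trusted, admin_console.
Round 4 — (10), derive export_allowed.
device_trusted appears in round 3, so it is derivable.

yes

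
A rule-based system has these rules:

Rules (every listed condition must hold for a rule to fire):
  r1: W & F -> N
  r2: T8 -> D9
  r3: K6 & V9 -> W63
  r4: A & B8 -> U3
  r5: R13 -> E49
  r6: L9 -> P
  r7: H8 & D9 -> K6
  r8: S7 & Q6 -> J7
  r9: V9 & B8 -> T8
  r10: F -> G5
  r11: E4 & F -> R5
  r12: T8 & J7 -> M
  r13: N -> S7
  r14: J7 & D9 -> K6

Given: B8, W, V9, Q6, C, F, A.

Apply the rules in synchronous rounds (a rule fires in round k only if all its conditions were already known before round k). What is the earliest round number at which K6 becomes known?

Round 1 fires r1, r4, r9, r10, giving N, U3, T8, G5.
Round 2 fires r2, r13, giving D9, S7.
Round 3 fires r8, giving J7.
Round 4 fires r12, r14, giving M, K6.
K6 first appears in round 4.

4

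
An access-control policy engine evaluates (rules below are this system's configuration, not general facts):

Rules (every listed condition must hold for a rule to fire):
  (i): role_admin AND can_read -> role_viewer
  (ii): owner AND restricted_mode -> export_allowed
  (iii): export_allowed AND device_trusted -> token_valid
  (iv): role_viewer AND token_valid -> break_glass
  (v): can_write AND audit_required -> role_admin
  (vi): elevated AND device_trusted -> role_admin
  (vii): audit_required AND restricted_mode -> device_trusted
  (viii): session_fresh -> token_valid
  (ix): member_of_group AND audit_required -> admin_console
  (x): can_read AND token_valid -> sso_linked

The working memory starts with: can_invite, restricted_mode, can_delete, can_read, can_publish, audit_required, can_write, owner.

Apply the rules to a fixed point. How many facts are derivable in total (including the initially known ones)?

Round 1 — (ii), (v), (vii), derive export_allowed, role_admin, device_trusted.
Round 2 — (i), (iii), derive role_viewer, token_valid.
Round 3 — (iv), (x), derive break_glass, sso_linked.
Closure: {audit_required, break_glass, can_delete, can_invite, can_publish, can_read, can_write, device_trusted, export_allowed, owner, restricted_mode, role_admin, role_viewer, sso_linked, token_valid} — 15 facts.

15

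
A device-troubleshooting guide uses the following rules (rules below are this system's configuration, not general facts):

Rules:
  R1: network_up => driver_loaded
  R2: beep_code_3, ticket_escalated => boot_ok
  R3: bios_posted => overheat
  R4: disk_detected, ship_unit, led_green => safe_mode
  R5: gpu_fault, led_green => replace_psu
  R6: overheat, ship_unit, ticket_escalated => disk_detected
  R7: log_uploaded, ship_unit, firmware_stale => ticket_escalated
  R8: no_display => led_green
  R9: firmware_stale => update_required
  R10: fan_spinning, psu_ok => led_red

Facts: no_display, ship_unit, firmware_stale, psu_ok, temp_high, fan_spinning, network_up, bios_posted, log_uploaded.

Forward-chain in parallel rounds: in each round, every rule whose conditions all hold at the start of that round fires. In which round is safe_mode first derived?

Round 1: R1 [network_up => driver_loaded]; R3 [bios_posted => overheat]; R7 [log_uploaded, ship_unit, firmware_stale => ticket_escalated]; R8 [no_display => led_green]; R9 [firmware_stale => update_required]; R10 [fan_spinning, psu_ok => led_red]. New: driver_loaded, overheat, ticket_escalated, led_green, update_required, led_red.
Round 2: R6 [overheat, ship_unit, ticket_escalated => disk_detected]. New: disk_detected.
Round 3: R4 [disk_detected, ship_unit, led_green => safe_mode]. New: safe_mode.
safe_mode first appears in round 3.

3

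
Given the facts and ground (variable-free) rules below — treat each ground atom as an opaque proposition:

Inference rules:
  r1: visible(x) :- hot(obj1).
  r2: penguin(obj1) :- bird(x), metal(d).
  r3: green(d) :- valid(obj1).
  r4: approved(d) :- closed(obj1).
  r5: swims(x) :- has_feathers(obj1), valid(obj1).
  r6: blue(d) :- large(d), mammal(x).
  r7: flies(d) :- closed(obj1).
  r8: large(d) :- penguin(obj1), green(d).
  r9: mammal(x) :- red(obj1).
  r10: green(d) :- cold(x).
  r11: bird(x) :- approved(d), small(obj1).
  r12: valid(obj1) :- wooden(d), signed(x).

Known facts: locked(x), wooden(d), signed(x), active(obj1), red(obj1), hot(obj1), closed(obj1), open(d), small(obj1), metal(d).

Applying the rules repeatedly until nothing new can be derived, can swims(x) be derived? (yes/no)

no

Round 1: r1 [visible(x) :- hot(obj1).]; r4 [approved(d) :- closed(obj1).]; r7 [flies(d) :- closed(obj1).]; r9 [mammal(x) :- red(obj1).]; r12 [valid(obj1) :- wooden(d), signed(x).]. Adds visible(x), approved(d), flies(d), mammal(x), valid(obj1).
Round 2: r3 [green(d) :- valid(obj1).]; r11 [bird(x) :- approved(d), small(obj1).]. Adds green(d), bird(x).
Round 3: r2 [penguin(obj1) :- bird(x), metal(d).]. Adds penguin(obj1).
Round 4: r8 [large(d) :- penguin(obj1), green(d).]. Adds large(d).
Round 5: r6 [blue(d) :- large(d), mammal(x).]. Adds blue(d).
Fixed point reached. swims(x) is concluded only by r5; r5 needs has_feathers(obj1) (never derived).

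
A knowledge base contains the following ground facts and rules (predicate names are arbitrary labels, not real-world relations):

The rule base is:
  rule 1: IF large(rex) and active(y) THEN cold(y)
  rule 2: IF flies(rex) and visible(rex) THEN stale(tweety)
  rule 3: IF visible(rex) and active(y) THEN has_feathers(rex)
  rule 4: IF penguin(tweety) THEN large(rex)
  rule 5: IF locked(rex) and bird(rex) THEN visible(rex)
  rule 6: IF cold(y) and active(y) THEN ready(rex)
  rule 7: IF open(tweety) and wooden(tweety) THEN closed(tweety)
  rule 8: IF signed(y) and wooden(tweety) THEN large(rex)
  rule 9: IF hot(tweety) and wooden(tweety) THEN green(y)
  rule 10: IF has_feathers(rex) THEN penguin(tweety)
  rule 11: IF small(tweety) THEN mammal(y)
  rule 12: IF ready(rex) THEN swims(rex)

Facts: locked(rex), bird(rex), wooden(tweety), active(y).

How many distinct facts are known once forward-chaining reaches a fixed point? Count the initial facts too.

11

Round 1 — rule 5, derive visible(rex).
Round 2 — rule 3, derive has_feathers(rex).
Round 3 — rule 10, derive penguin(tweety).
Round 4 — rule 4, derive large(rex).
Round 5 — rule 1, derive cold(y).
Round 6 — rule 6, derive ready(rex).
Round 7 — rule 12, derive swims(rex).
Closure: {active(y), bird(rex), cold(y), has_feathers(rex), large(rex), locked(rex), penguin(tweety), ready(rex), swims(rex), visible(rex), wooden(tweety)} — 11 facts.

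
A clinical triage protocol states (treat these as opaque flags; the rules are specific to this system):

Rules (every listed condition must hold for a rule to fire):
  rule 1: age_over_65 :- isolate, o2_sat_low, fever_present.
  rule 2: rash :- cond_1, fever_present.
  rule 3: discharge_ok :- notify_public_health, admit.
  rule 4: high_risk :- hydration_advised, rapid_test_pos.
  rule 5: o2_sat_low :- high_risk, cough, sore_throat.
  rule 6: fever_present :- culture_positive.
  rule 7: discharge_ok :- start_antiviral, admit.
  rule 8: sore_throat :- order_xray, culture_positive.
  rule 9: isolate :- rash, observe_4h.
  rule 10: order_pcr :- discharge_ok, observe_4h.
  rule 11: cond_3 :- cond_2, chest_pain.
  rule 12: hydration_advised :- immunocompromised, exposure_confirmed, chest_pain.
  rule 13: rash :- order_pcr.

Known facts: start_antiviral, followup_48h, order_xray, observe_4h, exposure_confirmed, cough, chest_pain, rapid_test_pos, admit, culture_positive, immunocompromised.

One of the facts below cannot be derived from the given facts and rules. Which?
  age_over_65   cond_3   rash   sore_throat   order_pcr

cond_3

Round 1: rule 6 [fever_present :- culture_positive.]; rule 7 [discharge_ok :- start_antiviral, admit.]; rule 8 [sore_throat :- order_xray, culture_positive.]; rule 12 [hydration_advised :- immunocompromised, exposure_confirmed, chest_pain.]. Adds fever_present, discharge_ok, sore_throat, hydration_advised.
Round 2: rule 4 [high_risk :- hydration_advised, rapid_test_pos.]; rule 10 [order_pcr :- discharge_ok, observe_4h.]. Adds high_risk, order_pcr.
Round 3: rule 5 [o2_sat_low :- high_risk, cough, sore_throat.]; rule 13 [rash :- order_pcr.]. Adds o2_sat_low, rash.
Round 4: rule 9 [isolate :- rash, observe_4h.]. Adds isolate.
Round 5: rule 1 [age_over_65 :- isolate, o2_sat_low, fever_present.]. Adds age_over_65.
Derived: rash (round 3), order_pcr (round 2), sore_throat (round 1), age_over_65 (round 5). cond_3 never appears in any round.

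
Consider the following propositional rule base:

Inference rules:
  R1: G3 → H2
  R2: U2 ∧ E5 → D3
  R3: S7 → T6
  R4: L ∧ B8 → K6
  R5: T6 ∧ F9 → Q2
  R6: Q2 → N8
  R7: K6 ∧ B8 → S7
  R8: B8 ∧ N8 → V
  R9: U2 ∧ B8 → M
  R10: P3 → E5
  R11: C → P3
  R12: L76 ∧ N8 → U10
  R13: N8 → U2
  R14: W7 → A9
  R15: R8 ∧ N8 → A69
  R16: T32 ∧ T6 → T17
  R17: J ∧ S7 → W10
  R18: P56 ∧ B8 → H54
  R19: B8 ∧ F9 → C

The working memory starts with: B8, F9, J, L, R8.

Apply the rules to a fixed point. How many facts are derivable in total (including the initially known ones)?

Round 1: R4 [L ∧ B8 → K6]; R19 [B8 ∧ F9 → C]. Adds K6, C.
Round 2: R7 [K6 ∧ B8 → S7]; R11 [C → P3]. Adds S7, P3.
Round 3: R3 [S7 → T6]; R10 [P3 → E5]; R17 [J ∧ S7 → W10]. Adds T6, E5, W10.
Round 4: R5 [T6 ∧ F9 → Q2]. Adds Q2.
Round 5: R6 [Q2 → N8]. Adds N8.
Round 6: R8 [B8 ∧ N8 → V]; R13 [N8 → U2]; R15 [R8 ∧ N8 → A69]. Adds V, U2, A69.
Round 7: R2 [U2 ∧ E5 → D3]; R9 [U2 ∧ B8 → M]. Adds D3, M.
Closure: {A69, B8, C, D3, E5, F9, J, K6, L, M, N8, P3, Q2, R8, S7, T6, U2, V, W10} — 19 facts.

19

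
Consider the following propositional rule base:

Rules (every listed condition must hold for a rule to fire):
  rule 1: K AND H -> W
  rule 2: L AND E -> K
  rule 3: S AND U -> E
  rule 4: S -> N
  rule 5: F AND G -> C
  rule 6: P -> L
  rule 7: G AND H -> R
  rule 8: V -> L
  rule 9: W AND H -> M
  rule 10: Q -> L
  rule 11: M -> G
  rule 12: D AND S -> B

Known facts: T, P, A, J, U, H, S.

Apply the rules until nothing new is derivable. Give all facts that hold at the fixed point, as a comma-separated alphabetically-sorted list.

Round 1 — rule 3, rule 4, rule 6, derive E, N, L.
Round 2 — rule 2, derive K.
Round 3 — rule 1, derive W.
Round 4 — rule 9, derive M.
Round 5 — rule 11, derive G.
Round 6 — rule 7, derive R.

A, E, G, H, J, K, L, M, N, P, R, S, T, U, W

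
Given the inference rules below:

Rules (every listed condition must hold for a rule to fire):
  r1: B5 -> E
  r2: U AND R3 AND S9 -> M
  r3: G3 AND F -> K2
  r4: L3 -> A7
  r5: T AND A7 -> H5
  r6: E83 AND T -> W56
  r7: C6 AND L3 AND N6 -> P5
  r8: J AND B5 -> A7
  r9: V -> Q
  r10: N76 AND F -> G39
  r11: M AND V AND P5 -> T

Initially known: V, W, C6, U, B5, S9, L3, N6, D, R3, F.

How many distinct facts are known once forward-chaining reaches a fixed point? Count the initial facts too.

18

Round 1 — r1, r2, r4, r7, r9, derive E, M, A7, P5, Q.
Round 2 — r11, derive T.
Round 3 — r5, derive H5.
Closure: {A7, B5, C6, D, E, F, H5, L3, M, N6, P5, Q, R3, S9, T, U, V, W} — 18 facts.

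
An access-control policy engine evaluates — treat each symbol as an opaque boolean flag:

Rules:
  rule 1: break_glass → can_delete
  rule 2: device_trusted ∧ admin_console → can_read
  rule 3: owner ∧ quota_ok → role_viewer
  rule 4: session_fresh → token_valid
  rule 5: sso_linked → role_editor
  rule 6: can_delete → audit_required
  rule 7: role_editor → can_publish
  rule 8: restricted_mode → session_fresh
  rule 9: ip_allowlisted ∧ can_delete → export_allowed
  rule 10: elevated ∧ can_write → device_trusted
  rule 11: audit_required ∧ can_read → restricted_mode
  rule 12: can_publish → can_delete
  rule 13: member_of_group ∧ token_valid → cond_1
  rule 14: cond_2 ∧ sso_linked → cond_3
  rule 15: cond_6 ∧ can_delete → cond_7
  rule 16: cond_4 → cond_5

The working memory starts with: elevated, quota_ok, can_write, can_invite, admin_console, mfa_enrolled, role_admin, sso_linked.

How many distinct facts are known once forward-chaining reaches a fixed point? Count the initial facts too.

17

Round 1: rule 5 [sso_linked → role_editor]; rule 10 [elevated ∧ can_write → device_trusted]. Adds role_editor, device_trusted.
Round 2: rule 2 [device_trusted ∧ admin_console → can_read]; rule 7 [role_editor → can_publish]. Adds can_read, can_publish.
Round 3: rule 12 [can_publish → can_delete]. Adds can_delete.
Round 4: rule 6 [can_delete → audit_required]. Adds audit_required.
Round 5: rule 11 [audit_required ∧ can_read → restricted_mode]. Adds restricted_mode.
Round 6: rule 8 [restricted_mode → session_fresh]. Adds session_fresh.
Round 7: rule 4 [session_fresh → token_valid]. Adds token_valid.
Closure: {admin_console, audit_required, can_delete, can_invite, can_publish, can_read, can_write, device_trusted, elevated, mfa_enrolled, quota_ok, restricted_mode, role_admin, role_editor, session_fresh, sso_linked, token_valid} — 17 facts.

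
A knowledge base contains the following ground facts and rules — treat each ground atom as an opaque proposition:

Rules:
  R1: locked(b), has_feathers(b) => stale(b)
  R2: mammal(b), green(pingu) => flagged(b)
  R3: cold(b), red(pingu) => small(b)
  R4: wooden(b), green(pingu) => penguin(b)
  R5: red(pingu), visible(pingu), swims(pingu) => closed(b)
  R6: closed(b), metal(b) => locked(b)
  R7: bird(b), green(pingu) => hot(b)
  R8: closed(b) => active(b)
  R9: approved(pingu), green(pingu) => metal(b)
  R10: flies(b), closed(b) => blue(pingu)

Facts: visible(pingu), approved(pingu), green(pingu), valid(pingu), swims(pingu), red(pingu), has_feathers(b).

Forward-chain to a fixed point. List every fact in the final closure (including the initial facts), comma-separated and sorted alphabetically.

[1] R5 [red(pingu), visible(pingu), swims(pingu) => closed(b)]; R9 [approved(pingu), green(pingu) => metal(b)]. ⇒ new: closed(b), metal(b).
[2] R6 [closed(b), metal(b) => locked(b)]; R8 [closed(b) => active(b)]. ⇒ new: locked(b), active(b).
[3] R1 [locked(b), has_feathers(b) => stale(b)]. ⇒ new: stale(b).

active(b), approved(pingu), closed(b), green(pingu), has_feathers(b), locked(b), metal(b), red(pingu), stale(b), swims(pingu), valid(pingu), visible(pingu)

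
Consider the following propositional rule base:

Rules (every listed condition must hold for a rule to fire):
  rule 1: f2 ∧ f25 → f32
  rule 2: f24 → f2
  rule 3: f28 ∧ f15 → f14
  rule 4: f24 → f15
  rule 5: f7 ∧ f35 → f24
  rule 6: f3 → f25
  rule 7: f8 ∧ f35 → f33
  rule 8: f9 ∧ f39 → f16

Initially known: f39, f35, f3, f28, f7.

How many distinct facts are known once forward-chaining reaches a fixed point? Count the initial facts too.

11

Round 1 fires rule 5, rule 6, giving f24, f25.
Round 2 fires rule 2, rule 4, giving f2, f15.
Round 3 fires rule 1, rule 3, giving f32, f14.
Closure: {f14, f15, f2, f24, f25, f28, f3, f32, f35, f39, f7} — 11 facts.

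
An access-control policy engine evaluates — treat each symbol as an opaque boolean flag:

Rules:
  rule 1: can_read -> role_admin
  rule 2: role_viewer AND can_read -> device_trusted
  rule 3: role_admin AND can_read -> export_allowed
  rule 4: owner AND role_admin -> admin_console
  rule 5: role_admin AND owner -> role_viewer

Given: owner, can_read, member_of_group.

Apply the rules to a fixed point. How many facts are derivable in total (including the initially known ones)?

8

Round 1 — rule 1, derive role_admin.
Round 2 — rule 3, rule 4, rule 5, derive export_allowed, admin_console, role_viewer.
Round 3 — rule 2, derive device_trusted.
Closure: {admin_console, can_read, device_trusted, export_allowed, member_of_group, owner, role_admin, role_viewer} — 8 facts.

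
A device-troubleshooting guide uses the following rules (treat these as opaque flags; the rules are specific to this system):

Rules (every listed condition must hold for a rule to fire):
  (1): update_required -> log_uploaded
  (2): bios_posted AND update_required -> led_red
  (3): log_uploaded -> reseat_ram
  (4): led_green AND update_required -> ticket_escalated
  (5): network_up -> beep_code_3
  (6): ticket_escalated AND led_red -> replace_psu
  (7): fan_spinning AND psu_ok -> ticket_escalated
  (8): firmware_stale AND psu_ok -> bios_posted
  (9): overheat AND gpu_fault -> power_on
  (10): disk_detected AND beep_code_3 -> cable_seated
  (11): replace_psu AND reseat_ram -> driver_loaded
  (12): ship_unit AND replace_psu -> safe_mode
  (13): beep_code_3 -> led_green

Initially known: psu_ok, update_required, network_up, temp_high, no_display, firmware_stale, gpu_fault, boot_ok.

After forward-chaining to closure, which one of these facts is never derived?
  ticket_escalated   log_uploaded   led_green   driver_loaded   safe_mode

Round 1: (1) [update_required -> log_uploaded]; (5) [network_up -> beep_code_3]; (8) [firmware_stale AND psu_ok -> bios_posted]. Adds log_uploaded, beep_code_3, bios_posted.
Round 2: (2) [bios_posted AND update_required -> led_red]; (3) [log_uploaded -> reseat_ram]; (13) [beep_code_3 -> led_green]. Adds led_red, reseat_ram, led_green.
Round 3: (4) [led_green AND update_required -> ticket_escalated]. Adds ticket_escalated.
Round 4: (6) [ticket_escalated AND led_red -> replace_psu]. Adds replace_psu.
Round 5: (11) [replace_psu AND reseat_ram -> driver_loaded]. Adds driver_loaded.
Derived: log_uploaded (round 1), driver_loaded (round 5), ticket_escalated (round 3), led_green (round 2). safe_mode never appears in any round.

safe_mode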